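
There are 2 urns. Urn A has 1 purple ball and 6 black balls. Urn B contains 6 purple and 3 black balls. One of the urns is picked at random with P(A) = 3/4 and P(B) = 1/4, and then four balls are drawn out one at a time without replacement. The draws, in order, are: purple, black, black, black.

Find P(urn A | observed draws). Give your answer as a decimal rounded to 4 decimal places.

0.9730

For each hypothesis, P(data | H) works out to: P(data | urn A) = (1/7)(6/6)(5/5)(4/4) = 1/7; P(data | urn B) = (6/9)(3/8)(2/7)(1/6) = 1/84.
Multiplying each by its prior: 3/4 · 1/7 = 3/28, 1/4 · 1/84 = 1/336; summing to 37/336.
So P(urn A | data) = (3/28) / (37/336) = 36/37.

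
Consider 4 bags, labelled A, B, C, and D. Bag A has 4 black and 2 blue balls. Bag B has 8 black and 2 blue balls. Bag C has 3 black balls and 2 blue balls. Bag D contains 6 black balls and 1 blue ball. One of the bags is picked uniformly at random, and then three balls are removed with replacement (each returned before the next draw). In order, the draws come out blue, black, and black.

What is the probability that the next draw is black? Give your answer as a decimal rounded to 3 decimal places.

For each hypothesis, P(data | H) works out to: P(data | bag A) = (2/6)(4/6)(4/6) = 0.14815; P(data | bag B) = (2/10)(8/10)(8/10) = 0.128; P(data | bag C) = (2/5)(3/5)(3/5) = 0.144; P(data | bag D) = (1/7)(6/7)(6/7) = 0.10496.
Weighting by the prior gives 1/4 · 0.14815 = 0.037037, 1/4 · 0.128 = 0.032, 1/4 · 0.144 = 0.036, 1/4 · 0.10496 = 0.026239; these sum to 0.13128.
The posterior is then P(bag A | data) = 0.28213, P(bag B | data) = 0.24376, P(bag C | data) = 0.27423, P(bag D | data) = 0.19988.
Averaging over the posterior, P(black next | data) = (2/3)(0.28213) + (4/5)(0.24376) + (3/5)(0.27423) + (6/7)(0.19988) = 0.71896.

0.719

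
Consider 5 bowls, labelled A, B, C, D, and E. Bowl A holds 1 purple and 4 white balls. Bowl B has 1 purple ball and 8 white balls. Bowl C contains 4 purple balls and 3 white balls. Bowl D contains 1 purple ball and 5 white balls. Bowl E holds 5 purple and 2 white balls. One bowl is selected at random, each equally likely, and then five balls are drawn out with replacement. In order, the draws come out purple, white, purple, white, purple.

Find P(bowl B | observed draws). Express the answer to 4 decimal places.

The likelihood of the observed sequence under each hypothesis: P(data | bowl A) = (1/5)(4/5)(1/5)(4/5)(1/5) = 0.00512; P(data | bowl B) = (1/9)(8/9)(1/9)(8/9)(1/9) = 0.0010838; P(data | bowl C) = (4/7)(3/7)(4/7)(3/7)(4/7) = 0.034271; P(data | bowl D) = (1/6)(5/6)(1/6)(5/6)(1/6) = 0.003215; P(data | bowl E) = (5/7)(2/7)(5/7)(2/7)(5/7) = 0.02975.
Weighting by the prior gives 1/5 · 0.00512 = 0.001024, 1/5 · 0.0010838 = 0.00021677, 1/5 · 0.034271 = 0.0068543, 1/5 · 0.003215 = 0.000643, 1/5 · 0.02975 = 0.0059499; summing to 0.014688.
Therefore the posterior P(bowl B | data) = (0.00021677) / (0.014688) = 0.014758.

0.0148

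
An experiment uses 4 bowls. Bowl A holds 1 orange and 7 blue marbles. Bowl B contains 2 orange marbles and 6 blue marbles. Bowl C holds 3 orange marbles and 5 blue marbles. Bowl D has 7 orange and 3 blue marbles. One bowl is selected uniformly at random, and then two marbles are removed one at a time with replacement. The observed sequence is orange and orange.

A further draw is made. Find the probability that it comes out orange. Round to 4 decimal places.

0.5832

Compute the likelihood of the observed sequence for each case: P(data | bowl A) = (1/8)(1/8) = 0.015625; P(data | bowl B) = (2/8)(2/8) = 0.0625; P(data | bowl C) = (3/8)(3/8) = 0.14062; P(data | bowl D) = (7/10)(7/10) = 0.49.
Weighting by the prior gives 1/4 · 0.015625 = 0.0039062, 1/4 · 0.0625 = 0.015625, 1/4 · 0.14062 = 0.035156, 1/4 · 0.49 = 0.1225; summing to 0.17719.
The posterior is then P(bowl A | data) = 0.022046, P(bowl B | data) = 0.088183, P(bowl C | data) = 0.19841, P(bowl D | data) = 0.69136.
So P(orange next | data) = Σ P(orange next | H) P(H | data) = (1/8)(0.022046) + (1/4)(0.088183) + (3/8)(0.19841) + (7/10)(0.69136) = 0.58316.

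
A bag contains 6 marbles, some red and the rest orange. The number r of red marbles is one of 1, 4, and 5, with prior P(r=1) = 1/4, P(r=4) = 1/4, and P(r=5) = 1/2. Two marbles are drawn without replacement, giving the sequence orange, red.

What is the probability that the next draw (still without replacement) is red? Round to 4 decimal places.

0.6957

Compute the likelihood of the observed sequence for each case: P(data | r = 1) = (5/6)(1/5) = 1/6; P(data | r = 4) = (2/6)(4/5) = 4/15; P(data | r = 5) = (1/6)(5/5) = 1/6.
Multiplying each by its prior: 1/4 · 1/6 = 1/24, 1/4 · 4/15 = 1/15, 1/2 · 1/6 = 1/12; with total 23/120.
Normalising, the posterior is P(r = 1 | data) = 5/23, P(r = 4 | data) = 8/23, P(r = 5 | data) = 10/23.
Averaging over the posterior, P(red next | data) = (0)(5/23) + (3/4)(8/23) + (1)(10/23) = 16/23.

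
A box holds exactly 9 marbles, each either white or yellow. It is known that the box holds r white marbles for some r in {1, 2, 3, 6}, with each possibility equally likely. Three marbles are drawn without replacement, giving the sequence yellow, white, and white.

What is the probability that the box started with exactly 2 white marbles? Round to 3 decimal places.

Under each hypothesis, the probability of the observed sequence is: P(data | r = 1) = (8/9)(1/8)(0/7) = 0; P(data | r = 2) = (7/9)(2/8)(1/7) = 1/36; P(data | r = 3) = (6/9)(3/8)(2/7) = 1/14; P(data | r = 6) = (3/9)(6/8)(5/7) = 5/28.
The prior-weighted likelihoods are 1/4 · 0 = 0, 1/4 · 1/36 = 1/144, 1/4 · 1/14 = 1/56, 1/4 · 5/28 = 5/112; with total 5/72.
Hence P(r = 2 | data) = (1/144) / (5/72) = 1/10.

0.100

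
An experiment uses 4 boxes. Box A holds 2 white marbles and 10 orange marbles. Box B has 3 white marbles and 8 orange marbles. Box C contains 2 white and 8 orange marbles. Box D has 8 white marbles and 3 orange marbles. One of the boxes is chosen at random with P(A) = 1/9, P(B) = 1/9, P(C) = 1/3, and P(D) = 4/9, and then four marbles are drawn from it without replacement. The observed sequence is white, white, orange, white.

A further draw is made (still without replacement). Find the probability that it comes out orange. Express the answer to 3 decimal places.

0.294

Under each hypothesis, the probability of the observed sequence is: P(data | box A) = (2/12)(1/11)(10/10)(0/9) = 0; P(data | box B) = (3/11)(2/10)(8/9)(1/8) = 0.0060606; P(data | box C) = (2/10)(1/9)(8/8)(0/7) = 0; P(data | box D) = (8/11)(7/10)(3/9)(6/8) = 0.12727.
Weighting by the prior gives 1/9 · 0 = 0, 1/9 · 0.0060606 = 0.0006734, 1/3 · 0 = 0, 4/9 · 0.12727 = 0.056566; these sum to 0.057239.
The posterior is then P(box A | data) = 0, P(box B | data) = 0.011765, P(box C | data) = 0, P(box D | data) = 0.98824.
The predictive probability is P(orange next | data) = (1)(0.011765) + (2/7)(0.98824) = 0.29412.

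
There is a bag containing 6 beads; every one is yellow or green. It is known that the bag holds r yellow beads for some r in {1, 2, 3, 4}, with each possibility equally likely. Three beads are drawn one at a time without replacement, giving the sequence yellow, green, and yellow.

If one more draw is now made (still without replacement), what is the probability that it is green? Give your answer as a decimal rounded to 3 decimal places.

0.560

The likelihood of the observed sequence under each hypothesis: P(data | r = 1) = (1/6)(5/5)(0/4) = 0; P(data | r = 2) = (2/6)(4/5)(1/4) = 1/15; P(data | r = 3) = (3/6)(3/5)(2/4) = 3/20; P(data | r = 4) = (4/6)(2/5)(3/4) = 1/5.
The prior-weighted likelihoods are 1/4 · 0 = 0, 1/4 · 1/15 = 1/60, 1/4 · 3/20 = 3/80, 1/4 · 1/5 = 1/20; these sum to 5/48.
Normalising, the posterior is P(r = 1 | data) = 0, P(r = 2 | data) = 4/25, P(r = 3 | data) = 9/25, P(r = 4 | data) = 12/25.
So P(green next | data) = Σ P(green next | H) P(H | data) = (1)(4/25) + (2/3)(9/25) + (1/3)(12/25) = 14/25.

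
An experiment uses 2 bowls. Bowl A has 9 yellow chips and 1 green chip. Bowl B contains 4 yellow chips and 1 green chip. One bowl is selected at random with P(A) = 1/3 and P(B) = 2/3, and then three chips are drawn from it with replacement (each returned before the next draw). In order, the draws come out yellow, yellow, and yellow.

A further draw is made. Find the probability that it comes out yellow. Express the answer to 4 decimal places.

0.8416

The likelihood of the observed sequence under each hypothesis: P(data | bowl A) = (9/10)(9/10)(9/10) = 0.729; P(data | bowl B) = (4/5)(4/5)(4/5) = 0.512.
Multiplying each by its prior: 1/3 · 0.729 = 0.243, 2/3 · 0.512 = 0.34133; summing to 0.58433.
Normalising, the posterior is P(bowl A | data) = 0.41586, P(bowl B | data) = 0.58414.
The predictive probability is P(yellow next | data) = (9/10)(0.41586) + (4/5)(0.58414) = 0.84159.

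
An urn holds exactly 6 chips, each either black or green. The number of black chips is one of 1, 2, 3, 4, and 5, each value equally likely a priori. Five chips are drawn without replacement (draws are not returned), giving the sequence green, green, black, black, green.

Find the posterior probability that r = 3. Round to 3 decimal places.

0.429

For each hypothesis, P(data | H) works out to: P(data | r = 1) = (5/6)(4/5)(1/4)(0/3) = 0; P(data | r = 2) = (4/6)(3/5)(2/4)(1/3)(2/2) = 1/15; P(data | r = 3) = (3/6)(2/5)(3/4)(2/3)(1/2) = 1/20; P(data | r = 4) = (2/6)(1/5)(4/4)(3/3)(0/2) = 0; P(data | r = 5) = (1/6)(0/5) = 0.
The prior-weighted likelihoods are 1/5 · 0 = 0, 1/5 · 1/15 = 1/75, 1/5 · 1/20 = 1/100, 1/5 · 0 = 0, 1/5 · 0 = 0; summing to 7/300.
By Bayes' rule, P(r = 3 | data) = (1/100) / (7/300) = 3/7.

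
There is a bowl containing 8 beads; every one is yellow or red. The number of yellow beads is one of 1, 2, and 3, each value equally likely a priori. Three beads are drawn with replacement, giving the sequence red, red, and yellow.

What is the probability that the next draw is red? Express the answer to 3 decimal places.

The likelihood of the observed sequence under each hypothesis: P(data | r = 1) = (7/8)(7/8)(1/8) = 0.095703; P(data | r = 2) = (6/8)(6/8)(2/8) = 0.14062; P(data | r = 3) = (5/8)(5/8)(3/8) = 0.14648.
The prior-weighted likelihoods are 1/3 · 0.095703 = 0.031901, 1/3 · 0.14062 = 0.046875, 1/3 · 0.14648 = 0.048828; with total 0.1276.
Dividing through by the total gives posterior P(r = 1 | data) = 0.25, P(r = 2 | data) = 0.36735, P(r = 3 | data) = 0.38265.
Averaging over the posterior, P(red next | data) = (7/8)(0.25) + (3/4)(0.36735) + (5/8)(0.38265) = 0.73342.

0.733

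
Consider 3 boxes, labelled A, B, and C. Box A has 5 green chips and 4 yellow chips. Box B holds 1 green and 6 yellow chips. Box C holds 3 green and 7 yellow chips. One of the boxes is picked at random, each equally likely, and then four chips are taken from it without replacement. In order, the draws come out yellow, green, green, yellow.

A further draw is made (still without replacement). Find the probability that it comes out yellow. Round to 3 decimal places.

Compute the likelihood of the observed sequence for each case: P(data | box A) = (4/9)(5/8)(4/7)(3/6) = 0.079365; P(data | box B) = (6/7)(1/6)(0/5) = 0; P(data | box C) = (7/10)(3/9)(2/8)(6/7) = 0.05.
Multiplying each by its prior: 1/3 · 0.079365 = 0.026455, 1/3 · 0 = 0, 1/3 · 0.05 = 0.016667; with total 0.043122.
Normalising, the posterior is P(box A | data) = 0.6135, P(box B | data) = 0, P(box C | data) = 0.3865.
The predictive probability is P(yellow next | data) = (2/5)(0.6135) + (5/6)(0.3865) = 0.56748.

0.567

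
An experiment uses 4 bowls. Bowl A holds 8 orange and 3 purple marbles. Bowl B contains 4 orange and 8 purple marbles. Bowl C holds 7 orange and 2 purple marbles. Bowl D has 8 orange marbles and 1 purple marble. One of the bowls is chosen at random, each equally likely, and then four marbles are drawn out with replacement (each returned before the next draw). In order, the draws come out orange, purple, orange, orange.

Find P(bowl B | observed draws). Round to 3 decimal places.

Compute the likelihood of the observed sequence for each case: P(data | bowl A) = (8/11)(3/11)(8/11)(8/11) = 0.10491; P(data | bowl B) = (4/12)(8/12)(4/12)(4/12) = 0.024691; P(data | bowl C) = (7/9)(2/9)(7/9)(7/9) = 0.10456; P(data | bowl D) = (8/9)(1/9)(8/9)(8/9) = 0.078037.
The prior-weighted likelihoods are 1/4 · 0.10491 = 0.026228, 1/4 · 0.024691 = 0.0061728, 1/4 · 0.10456 = 0.026139, 1/4 · 0.078037 = 0.019509; these sum to 0.078049.
Hence P(bowl B | data) = (0.0061728) / (0.078049) = 0.079089.

0.079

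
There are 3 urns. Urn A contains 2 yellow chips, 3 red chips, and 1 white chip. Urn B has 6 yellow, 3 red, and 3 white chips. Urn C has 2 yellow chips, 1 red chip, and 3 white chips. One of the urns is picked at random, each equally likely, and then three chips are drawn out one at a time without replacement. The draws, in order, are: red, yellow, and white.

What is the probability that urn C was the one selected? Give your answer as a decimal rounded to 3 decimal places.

Compute the likelihood of the observed sequence for each case: P(data | urn A) = (3/6)(2/5)(1/4) = 1/20; P(data | urn B) = (3/12)(6/11)(3/10) = 9/220; P(data | urn C) = (1/6)(2/5)(3/4) = 1/20.
Weighting by the prior gives 1/3 · 1/20 = 1/60, 1/3 · 9/220 = 3/220, 1/3 · 1/20 = 1/60; summing to 31/660.
So P(urn C | data) = (1/60) / (31/660) = 11/31.

0.355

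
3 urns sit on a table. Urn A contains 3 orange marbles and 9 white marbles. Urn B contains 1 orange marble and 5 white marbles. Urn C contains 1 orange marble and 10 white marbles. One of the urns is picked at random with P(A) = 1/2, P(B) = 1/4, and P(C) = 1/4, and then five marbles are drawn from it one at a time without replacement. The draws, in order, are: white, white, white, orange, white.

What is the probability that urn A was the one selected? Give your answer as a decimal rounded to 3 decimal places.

Under each hypothesis, the probability of the observed sequence is: P(data | urn A) = (9/12)(8/11)(7/10)(3/9)(6/8) = 21/220; P(data | urn B) = (5/6)(4/5)(3/4)(1/3)(2/2) = 1/6; P(data | urn C) = (10/11)(9/10)(8/9)(1/8)(7/7) = 1/11.
The prior-weighted likelihoods are 1/2 · 21/220 = 21/440, 1/4 · 1/6 = 1/24, 1/4 · 1/11 = 1/44; with total 37/330.
Therefore the posterior P(urn A | data) = (21/440) / (37/330) = 63/148.

0.426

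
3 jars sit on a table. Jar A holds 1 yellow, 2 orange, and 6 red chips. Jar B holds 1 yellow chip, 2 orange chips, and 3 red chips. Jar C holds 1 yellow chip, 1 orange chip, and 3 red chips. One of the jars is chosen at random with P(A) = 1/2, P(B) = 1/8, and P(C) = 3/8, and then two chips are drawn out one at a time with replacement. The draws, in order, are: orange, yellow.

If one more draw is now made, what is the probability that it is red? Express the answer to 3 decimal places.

0.604

Compute the likelihood of the observed sequence for each case: P(data | jar A) = (2/9)(1/9) = 0.024691; P(data | jar B) = (2/6)(1/6) = 0.055556; P(data | jar C) = (1/5)(1/5) = 0.04.
Weighting by the prior gives 1/2 · 0.024691 = 0.012346, 1/8 · 0.055556 = 0.0069444, 3/8 · 0.04 = 0.015; these sum to 0.03429.
Normalising, the posterior is P(jar A | data) = 0.36004, P(jar B | data) = 0.20252, P(jar C | data) = 0.43744.
Averaging over the posterior, P(red next | data) = (2/3)(0.36004) + (1/2)(0.20252) + (3/5)(0.43744) = 0.60375.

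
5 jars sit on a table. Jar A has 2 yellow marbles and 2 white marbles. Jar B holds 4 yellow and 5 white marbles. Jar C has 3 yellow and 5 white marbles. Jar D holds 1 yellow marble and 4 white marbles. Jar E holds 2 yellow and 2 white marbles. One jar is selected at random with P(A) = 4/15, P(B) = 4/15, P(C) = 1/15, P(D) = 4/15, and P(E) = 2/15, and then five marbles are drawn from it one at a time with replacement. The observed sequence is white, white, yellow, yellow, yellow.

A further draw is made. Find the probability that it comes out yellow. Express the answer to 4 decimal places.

0.4563

Compute the likelihood of the observed sequence for each case: P(data | jar A) = (2/4)(2/4)(2/4)(2/4)(2/4) = 0.03125; P(data | jar B) = (5/9)(5/9)(4/9)(4/9)(4/9) = 0.027096; P(data | jar C) = (5/8)(5/8)(3/8)(3/8)(3/8) = 0.020599; P(data | jar D) = (4/5)(4/5)(1/5)(1/5)(1/5) = 0.00512; P(data | jar E) = (2/4)(2/4)(2/4)(2/4)(2/4) = 0.03125.
The prior-weighted likelihoods are 4/15 · 0.03125 = 0.0083333, 4/15 · 0.027096 = 0.0072256, 1/15 · 0.020599 = 0.0013733, 4/15 · 0.00512 = 0.0013653, 2/15 · 0.03125 = 0.0041667; these sum to 0.022464.
The posterior is then P(jar A | data) = 0.37096, P(jar B | data) = 0.32165, P(jar C | data) = 0.061132, P(jar D | data) = 0.060778, P(jar E | data) = 0.18548.
So P(yellow next | data) = Σ P(yellow next | H) P(H | data) = (1/2)(0.37096) + (4/9)(0.32165) + (3/8)(0.061132) + (1/5)(0.060778) + (1/2)(0.18548) = 0.45626.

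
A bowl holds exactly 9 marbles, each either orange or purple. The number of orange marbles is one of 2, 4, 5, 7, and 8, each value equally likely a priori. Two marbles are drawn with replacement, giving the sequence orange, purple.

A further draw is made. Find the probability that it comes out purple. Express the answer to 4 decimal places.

The likelihood of the observed sequence under each hypothesis: P(data | r = 2) = (2/9)(7/9) = 14/81; P(data | r = 4) = (4/9)(5/9) = 20/81; P(data | r = 5) = (5/9)(4/9) = 20/81; P(data | r = 7) = (7/9)(2/9) = 14/81; P(data | r = 8) = (8/9)(1/9) = 8/81.
Weighting by the prior gives 1/5 · 14/81 = 14/405, 1/5 · 20/81 = 4/81, 1/5 · 20/81 = 4/81, 1/5 · 14/81 = 14/405, 1/5 · 8/81 = 8/405; these sum to 76/405.
The posterior is then P(r = 2 | data) = 7/38, P(r = 4 | data) = 5/19, P(r = 5 | data) = 5/19, P(r = 7 | data) = 7/38, P(r = 8 | data) = 2/19.
The predictive probability is P(purple next | data) = (7/9)(7/38) + (5/9)(5/19) + (4/9)(5/19) + (2/9)(7/38) + (1/9)(2/19) = 157/342.

0.4591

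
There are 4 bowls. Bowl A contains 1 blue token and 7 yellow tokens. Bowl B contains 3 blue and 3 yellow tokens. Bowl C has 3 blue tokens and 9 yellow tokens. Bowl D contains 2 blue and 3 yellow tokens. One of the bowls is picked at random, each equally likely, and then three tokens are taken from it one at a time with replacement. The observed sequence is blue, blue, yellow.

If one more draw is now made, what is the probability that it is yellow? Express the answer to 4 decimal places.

For each hypothesis, P(data | H) works out to: P(data | bowl A) = (1/8)(1/8)(7/8) = 0.013672; P(data | bowl B) = (3/6)(3/6)(3/6) = 0.125; P(data | bowl C) = (3/12)(3/12)(9/12) = 0.046875; P(data | bowl D) = (2/5)(2/5)(3/5) = 0.096.
The prior-weighted likelihoods are 1/4 · 0.013672 = 0.003418, 1/4 · 0.125 = 0.03125, 1/4 · 0.046875 = 0.011719, 1/4 · 0.096 = 0.024; with total 0.070387.
The posterior is then P(bowl A | data) = 0.04856, P(bowl B | data) = 0.44398, P(bowl C | data) = 0.16649, P(bowl D | data) = 0.34097.
So P(yellow next | data) = Σ P(yellow next | H) P(H | data) = (7/8)(0.04856) + (1/2)(0.44398) + (3/4)(0.16649) + (3/5)(0.34097) = 0.59393.

0.5939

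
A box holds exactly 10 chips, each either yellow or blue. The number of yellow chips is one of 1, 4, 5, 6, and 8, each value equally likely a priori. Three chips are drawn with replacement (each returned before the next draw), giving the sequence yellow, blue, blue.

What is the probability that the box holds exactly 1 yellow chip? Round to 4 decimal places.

The likelihood of the observed sequence under each hypothesis: P(data | r = 1) = (1/10)(9/10)(9/10) = 0.081; P(data | r = 4) = (4/10)(6/10)(6/10) = 0.144; P(data | r = 5) = (5/10)(5/10)(5/10) = 0.125; P(data | r = 6) = (6/10)(4/10)(4/10) = 0.096; P(data | r = 8) = (8/10)(2/10)(2/10) = 0.032.
Weighting by the prior gives 1/5 · 0.081 = 0.0162, 1/5 · 0.144 = 0.0288, 1/5 · 0.125 = 0.025, 1/5 · 0.096 = 0.0192, 1/5 · 0.032 = 0.0064; these sum to 0.0956.
By Bayes' rule, P(r = 1 | data) = (0.0162) / (0.0956) = 0.16946.

0.1695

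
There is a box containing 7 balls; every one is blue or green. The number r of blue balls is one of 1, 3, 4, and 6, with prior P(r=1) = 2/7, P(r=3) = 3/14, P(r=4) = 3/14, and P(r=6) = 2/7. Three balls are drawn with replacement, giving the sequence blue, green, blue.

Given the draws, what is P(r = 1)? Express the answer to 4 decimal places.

0.0571

The likelihood of the observed sequence under each hypothesis: P(data | r = 1) = (1/7)(6/7)(1/7) = 0.017493; P(data | r = 3) = (3/7)(4/7)(3/7) = 0.10496; P(data | r = 4) = (4/7)(3/7)(4/7) = 0.13994; P(data | r = 6) = (6/7)(1/7)(6/7) = 0.10496.
Weighting by the prior gives 2/7 · 0.017493 = 0.0049979, 3/14 · 0.10496 = 0.022491, 3/14 · 0.13994 = 0.029988, 2/7 · 0.10496 = 0.029988; with total 0.087464.
So P(r = 1 | data) = (0.0049979) / (0.087464) = 0.057143.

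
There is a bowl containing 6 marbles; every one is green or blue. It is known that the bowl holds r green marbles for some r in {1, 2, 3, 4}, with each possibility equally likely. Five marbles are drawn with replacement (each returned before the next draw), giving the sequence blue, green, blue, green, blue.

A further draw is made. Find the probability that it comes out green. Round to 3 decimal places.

Compute the likelihood of the observed sequence for each case: P(data | r = 1) = (5/6)(1/6)(5/6)(1/6)(5/6) = 0.016075; P(data | r = 2) = (4/6)(2/6)(4/6)(2/6)(4/6) = 0.032922; P(data | r = 3) = (3/6)(3/6)(3/6)(3/6)(3/6) = 0.03125; P(data | r = 4) = (2/6)(4/6)(2/6)(4/6)(2/6) = 0.016461.
Multiplying each by its prior: 1/4 · 0.016075 = 0.0040188, 1/4 · 0.032922 = 0.0082305, 1/4 · 0.03125 = 0.0078125, 1/4 · 0.016461 = 0.0041152; summing to 0.024177.
Dividing through by the total gives posterior P(r = 1 | data) = 0.16622, P(r = 2 | data) = 0.34043, P(r = 3 | data) = 0.32314, P(r = 4 | data) = 0.17021.
So P(green next | data) = Σ P(green next | H) P(H | data) = (1/6)(0.16622) + (1/3)(0.34043) + (1/2)(0.32314) + (2/3)(0.17021) = 0.41622.

0.416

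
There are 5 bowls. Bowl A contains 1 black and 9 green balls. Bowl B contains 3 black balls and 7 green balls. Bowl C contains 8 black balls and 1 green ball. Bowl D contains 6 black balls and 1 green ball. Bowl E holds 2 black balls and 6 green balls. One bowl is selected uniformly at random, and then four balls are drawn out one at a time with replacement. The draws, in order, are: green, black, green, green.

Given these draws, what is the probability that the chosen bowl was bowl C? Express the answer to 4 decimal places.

Under each hypothesis, the probability of the observed sequence is: P(data | bowl A) = (9/10)(1/10)(9/10)(9/10) = 0.0729; P(data | bowl B) = (7/10)(3/10)(7/10)(7/10) = 0.1029; P(data | bowl C) = (1/9)(8/9)(1/9)(1/9) = 0.0012193; P(data | bowl D) = (1/7)(6/7)(1/7)(1/7) = 0.002499; P(data | bowl E) = (6/8)(2/8)(6/8)(6/8) = 0.10547.
Multiplying each by its prior: 1/5 · 0.0729 = 0.01458, 1/5 · 0.1029 = 0.02058, 1/5 · 0.0012193 = 0.00024387, 1/5 · 0.002499 = 0.00049979, 1/5 · 0.10547 = 0.021094; these sum to 0.056997.
So P(bowl C | data) = (0.00024387) / (0.056997) = 0.0042785.

0.0043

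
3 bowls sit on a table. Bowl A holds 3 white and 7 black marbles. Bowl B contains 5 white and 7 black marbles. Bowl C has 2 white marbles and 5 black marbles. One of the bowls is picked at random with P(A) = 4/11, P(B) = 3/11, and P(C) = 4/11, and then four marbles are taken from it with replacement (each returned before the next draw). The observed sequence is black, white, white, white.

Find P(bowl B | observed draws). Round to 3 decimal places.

0.471

The likelihood of the observed sequence under each hypothesis: P(data | bowl A) = (7/10)(3/10)(3/10)(3/10) = 0.0189; P(data | bowl B) = (7/12)(5/12)(5/12)(5/12) = 0.042197; P(data | bowl C) = (5/7)(2/7)(2/7)(2/7) = 0.01666.
Weighting by the prior gives 4/11 · 0.0189 = 0.0068727, 3/11 · 0.042197 = 0.011508, 4/11 · 0.01666 = 0.0060581; these sum to 0.024439.
Hence P(bowl B | data) = (0.011508) / (0.024439) = 0.4709.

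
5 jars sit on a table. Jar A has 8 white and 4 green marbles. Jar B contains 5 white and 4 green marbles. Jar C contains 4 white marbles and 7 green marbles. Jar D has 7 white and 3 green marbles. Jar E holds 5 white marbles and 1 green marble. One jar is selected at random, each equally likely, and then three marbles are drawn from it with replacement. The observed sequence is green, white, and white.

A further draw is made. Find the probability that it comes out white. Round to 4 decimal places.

0.6405

Compute the likelihood of the observed sequence for each case: P(data | jar A) = (4/12)(8/12)(8/12) = 0.14815; P(data | jar B) = (4/9)(5/9)(5/9) = 0.13717; P(data | jar C) = (7/11)(4/11)(4/11) = 0.084147; P(data | jar D) = (3/10)(7/10)(7/10) = 0.147; P(data | jar E) = (1/6)(5/6)(5/6) = 0.11574.
Multiplying each by its prior: 1/5 · 0.14815 = 0.02963, 1/5 · 0.13717 = 0.027435, 1/5 · 0.084147 = 0.016829, 1/5 · 0.147 = 0.0294, 1/5 · 0.11574 = 0.023148; with total 0.12644.
Normalising, the posterior is P(jar A | data) = 0.23433, P(jar B | data) = 0.21698, P(jar C | data) = 0.1331, P(jar D | data) = 0.23252, P(jar E | data) = 0.18307.
Averaging over the posterior, P(white next | data) = (2/3)(0.23433) + (5/9)(0.21698) + (4/11)(0.1331) + (7/10)(0.23252) + (5/6)(0.18307) = 0.64049.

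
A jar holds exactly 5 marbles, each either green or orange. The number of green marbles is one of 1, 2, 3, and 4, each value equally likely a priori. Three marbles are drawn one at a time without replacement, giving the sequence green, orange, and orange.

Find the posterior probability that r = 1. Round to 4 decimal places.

0.4000

For each hypothesis, P(data | H) works out to: P(data | r = 1) = (1/5)(4/4)(3/3) = 1/5; P(data | r = 2) = (2/5)(3/4)(2/3) = 1/5; P(data | r = 3) = (3/5)(2/4)(1/3) = 1/10; P(data | r = 4) = (4/5)(1/4)(0/3) = 0.
Multiplying each by its prior: 1/4 · 1/5 = 1/20, 1/4 · 1/5 = 1/20, 1/4 · 1/10 = 1/40, 1/4 · 0 = 0; summing to 1/8.
So P(r = 1 | data) = (1/20) / (1/8) = 2/5.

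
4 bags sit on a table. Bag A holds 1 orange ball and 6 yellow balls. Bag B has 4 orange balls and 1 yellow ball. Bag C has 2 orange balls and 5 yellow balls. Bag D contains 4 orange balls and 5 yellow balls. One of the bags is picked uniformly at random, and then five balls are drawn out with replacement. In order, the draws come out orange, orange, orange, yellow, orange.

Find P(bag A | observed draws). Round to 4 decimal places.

For each hypothesis, P(data | H) works out to: P(data | bag A) = (1/7)(1/7)(1/7)(6/7)(1/7) = 0.00035699; P(data | bag B) = (4/5)(4/5)(4/5)(1/5)(4/5) = 0.08192; P(data | bag C) = (2/7)(2/7)(2/7)(5/7)(2/7) = 0.0047599; P(data | bag D) = (4/9)(4/9)(4/9)(5/9)(4/9) = 0.021677.
Multiplying each by its prior: 1/4 · 0.00035699 = 8.9249e-05, 1/4 · 0.08192 = 0.02048, 1/4 · 0.0047599 = 0.00119, 1/4 · 0.021677 = 0.0054192; these sum to 0.027178.
Hence P(bag A | data) = (8.9249e-05) / (0.027178) = 0.0032838.

0.0033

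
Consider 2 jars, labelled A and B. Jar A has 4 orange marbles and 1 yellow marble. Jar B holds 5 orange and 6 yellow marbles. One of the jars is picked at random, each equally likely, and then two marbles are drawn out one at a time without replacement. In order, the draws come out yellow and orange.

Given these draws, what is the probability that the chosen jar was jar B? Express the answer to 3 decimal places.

Compute the likelihood of the observed sequence for each case: P(data | jar A) = (1/5)(4/4) = 1/5; P(data | jar B) = (6/11)(5/10) = 3/11.
Weighting by the prior gives 1/2 · 1/5 = 1/10, 1/2 · 3/11 = 3/22; with total 13/55.
Hence P(jar B | data) = (3/22) / (13/55) = 15/26.

0.577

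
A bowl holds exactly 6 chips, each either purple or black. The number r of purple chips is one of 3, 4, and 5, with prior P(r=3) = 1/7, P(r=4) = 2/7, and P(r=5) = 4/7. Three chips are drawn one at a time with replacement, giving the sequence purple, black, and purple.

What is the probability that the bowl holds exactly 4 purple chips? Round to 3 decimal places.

0.335

Compute the likelihood of the observed sequence for each case: P(data | r = 3) = (3/6)(3/6)(3/6) = 0.125; P(data | r = 4) = (4/6)(2/6)(4/6) = 0.14815; P(data | r = 5) = (5/6)(1/6)(5/6) = 0.11574.
Multiplying each by its prior: 1/7 · 0.125 = 0.017857, 2/7 · 0.14815 = 0.042328, 4/7 · 0.11574 = 0.066138; summing to 0.12632.
Therefore the posterior P(r = 4 | data) = (0.042328) / (0.12632) = 0.33508.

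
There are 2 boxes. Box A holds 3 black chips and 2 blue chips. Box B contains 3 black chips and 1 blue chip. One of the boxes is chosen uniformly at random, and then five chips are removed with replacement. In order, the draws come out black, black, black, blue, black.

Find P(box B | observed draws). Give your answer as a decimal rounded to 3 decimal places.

Compute the likelihood of the observed sequence for each case: P(data | box A) = (3/5)(3/5)(3/5)(2/5)(3/5) = 0.05184; P(data | box B) = (3/4)(3/4)(3/4)(1/4)(3/4) = 0.079102.
Multiplying each by its prior: 1/2 · 0.05184 = 0.02592, 1/2 · 0.079102 = 0.039551; summing to 0.065471.
By Bayes' rule, P(box B | data) = (0.039551) / (0.065471) = 0.6041.

0.604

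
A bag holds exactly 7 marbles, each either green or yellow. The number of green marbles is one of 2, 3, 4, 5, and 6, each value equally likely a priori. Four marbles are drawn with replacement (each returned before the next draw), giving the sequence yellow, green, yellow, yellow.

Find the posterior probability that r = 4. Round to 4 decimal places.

0.1812

Compute the likelihood of the observed sequence for each case: P(data | r = 2) = (5/7)(2/7)(5/7)(5/7) = 0.10412; P(data | r = 3) = (4/7)(3/7)(4/7)(4/7) = 0.079967; P(data | r = 4) = (3/7)(4/7)(3/7)(3/7) = 0.044981; P(data | r = 5) = (2/7)(5/7)(2/7)(2/7) = 0.01666; P(data | r = 6) = (1/7)(6/7)(1/7)(1/7) = 0.002499.
Weighting by the prior gives 1/5 · 0.10412 = 0.020825, 1/5 · 0.079967 = 0.015993, 1/5 · 0.044981 = 0.0089963, 1/5 · 0.01666 = 0.0033319, 1/5 · 0.002499 = 0.00049979; these sum to 0.049646.
By Bayes' rule, P(r = 4 | data) = (0.0089963) / (0.049646) = 0.18121.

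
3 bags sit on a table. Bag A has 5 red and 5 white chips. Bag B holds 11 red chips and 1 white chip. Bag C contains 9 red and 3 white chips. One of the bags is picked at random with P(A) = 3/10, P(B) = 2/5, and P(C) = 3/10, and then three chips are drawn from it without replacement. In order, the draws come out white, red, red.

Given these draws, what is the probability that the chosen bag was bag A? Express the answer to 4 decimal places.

0.3358

Under each hypothesis, the probability of the observed sequence is: P(data | bag A) = (5/10)(5/9)(4/8) = 0.13889; P(data | bag B) = (1/12)(11/11)(10/10) = 0.083333; P(data | bag C) = (3/12)(9/11)(8/10) = 0.16364.
The prior-weighted likelihoods are 3/10 · 0.13889 = 0.041667, 2/5 · 0.083333 = 0.033333, 3/10 · 0.16364 = 0.049091; with total 0.12409.
By Bayes' rule, P(bag A | data) = (0.041667) / (0.12409) = 0.33578.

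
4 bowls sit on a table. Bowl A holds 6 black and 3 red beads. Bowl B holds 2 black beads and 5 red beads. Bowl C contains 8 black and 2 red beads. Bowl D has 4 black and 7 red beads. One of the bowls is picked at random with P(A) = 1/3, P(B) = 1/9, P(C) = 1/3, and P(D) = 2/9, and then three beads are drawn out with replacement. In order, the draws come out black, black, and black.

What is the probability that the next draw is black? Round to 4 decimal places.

0.7322

For each hypothesis, P(data | H) works out to: P(data | bowl A) = (6/9)(6/9)(6/9) = 0.2963; P(data | bowl B) = (2/7)(2/7)(2/7) = 0.023324; P(data | bowl C) = (8/10)(8/10)(8/10) = 0.512; P(data | bowl D) = (4/11)(4/11)(4/11) = 0.048084.
Multiplying each by its prior: 1/3 · 0.2963 = 0.098765, 1/9 · 0.023324 = 0.0025915, 1/3 · 0.512 = 0.17067, 2/9 · 0.048084 = 0.010685; these sum to 0.28271.
Dividing through by the total gives posterior P(bowl A | data) = 0.34935, P(bowl B | data) = 0.0091667, P(bowl C | data) = 0.60368, P(bowl D | data) = 0.037796.
So P(black next | data) = Σ P(black next | H) P(H | data) = (2/3)(0.34935) + (2/7)(0.0091667) + (4/5)(0.60368) + (4/11)(0.037796) = 0.73221.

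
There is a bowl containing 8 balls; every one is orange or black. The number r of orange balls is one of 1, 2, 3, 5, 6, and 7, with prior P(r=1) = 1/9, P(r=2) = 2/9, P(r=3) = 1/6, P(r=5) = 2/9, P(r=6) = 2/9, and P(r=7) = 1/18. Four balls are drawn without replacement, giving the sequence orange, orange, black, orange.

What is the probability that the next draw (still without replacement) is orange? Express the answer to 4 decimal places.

For each hypothesis, P(data | H) works out to: P(data | r = 1) = (1/8)(0/7) = 0; P(data | r = 2) = (2/8)(1/7)(6/6)(0/5) = 0; P(data | r = 3) = (3/8)(2/7)(5/6)(1/5) = 1/56; P(data | r = 5) = (5/8)(4/7)(3/6)(3/5) = 3/28; P(data | r = 6) = (6/8)(5/7)(2/6)(4/5) = 1/7; P(data | r = 7) = (7/8)(6/7)(1/6)(5/5) = 1/8.
Multiplying each by its prior: 1/9 · 0 = 0, 2/9 · 0 = 0, 1/6 · 1/56 = 1/336, 2/9 · 3/28 = 1/42, 2/9 · 1/7 = 2/63, 1/18 · 1/8 = 1/144; summing to 11/168.
Normalising, the posterior is P(r = 1 | data) = 0, P(r = 2 | data) = 0, P(r = 3 | data) = 1/22, P(r = 5 | data) = 4/11, P(r = 6 | data) = 16/33, P(r = 7 | data) = 7/66.
So P(orange next | data) = Σ P(orange next | H) P(H | data) = (0)(1/22) + (1/2)(4/11) + (3/4)(16/33) + (1)(7/66) = 43/66.

0.6515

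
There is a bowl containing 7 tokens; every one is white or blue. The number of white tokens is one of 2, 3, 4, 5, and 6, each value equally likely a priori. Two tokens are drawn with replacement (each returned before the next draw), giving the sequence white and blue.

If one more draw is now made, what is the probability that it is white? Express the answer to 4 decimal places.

For each hypothesis, P(data | H) works out to: P(data | r = 2) = (2/7)(5/7) = 10/49; P(data | r = 3) = (3/7)(4/7) = 12/49; P(data | r = 4) = (4/7)(3/7) = 12/49; P(data | r = 5) = (5/7)(2/7) = 10/49; P(data | r = 6) = (6/7)(1/7) = 6/49.
The prior-weighted likelihoods are 1/5 · 10/49 = 2/49, 1/5 · 12/49 = 12/245, 1/5 · 12/49 = 12/245, 1/5 · 10/49 = 2/49, 1/5 · 6/49 = 6/245; with total 10/49.
Dividing through by the total gives posterior P(r = 2 | data) = 1/5, P(r = 3 | data) = 6/25, P(r = 4 | data) = 6/25, P(r = 5 | data) = 1/5, P(r = 6 | data) = 3/25.
Averaging over the posterior, P(white next | data) = (2/7)(1/5) + (3/7)(6/25) + (4/7)(6/25) + (5/7)(1/5) + (6/7)(3/25) = 19/35.

0.5429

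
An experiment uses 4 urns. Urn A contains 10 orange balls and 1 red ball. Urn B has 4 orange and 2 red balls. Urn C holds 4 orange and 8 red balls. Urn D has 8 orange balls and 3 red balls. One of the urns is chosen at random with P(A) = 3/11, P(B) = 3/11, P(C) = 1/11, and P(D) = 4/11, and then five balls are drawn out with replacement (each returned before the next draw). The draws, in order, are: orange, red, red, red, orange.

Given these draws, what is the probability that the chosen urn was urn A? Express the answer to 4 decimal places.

Under each hypothesis, the probability of the observed sequence is: P(data | urn A) = (10/11)(1/11)(1/11)(1/11)(10/11) = 0.00062092; P(data | urn B) = (4/6)(2/6)(2/6)(2/6)(4/6) = 0.016461; P(data | urn C) = (4/12)(8/12)(8/12)(8/12)(4/12) = 0.032922; P(data | urn D) = (8/11)(3/11)(3/11)(3/11)(8/11) = 0.01073.
The prior-weighted likelihoods are 3/11 · 0.00062092 = 0.00016934, 3/11 · 0.016461 = 0.0044893, 1/11 · 0.032922 = 0.0029929, 4/11 · 0.01073 = 0.0039016; these sum to 0.011553.
By Bayes' rule, P(urn A | data) = (0.00016934) / (0.011553) = 0.014658.

0.0147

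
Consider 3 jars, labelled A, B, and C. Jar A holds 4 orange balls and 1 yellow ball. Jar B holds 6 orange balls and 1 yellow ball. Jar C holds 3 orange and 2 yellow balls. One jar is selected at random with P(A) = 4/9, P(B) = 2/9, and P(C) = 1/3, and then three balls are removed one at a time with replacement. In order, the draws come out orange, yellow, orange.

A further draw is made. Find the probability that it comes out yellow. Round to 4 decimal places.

0.2645

Compute the likelihood of the observed sequence for each case: P(data | jar A) = (4/5)(1/5)(4/5) = 0.128; P(data | jar B) = (6/7)(1/7)(6/7) = 0.10496; P(data | jar C) = (3/5)(2/5)(3/5) = 0.144.
The prior-weighted likelihoods are 4/9 · 0.128 = 0.056889, 2/9 · 0.10496 = 0.023324, 1/3 · 0.144 = 0.048; summing to 0.12821.
Dividing through by the total gives posterior P(jar A | data) = 0.44371, P(jar B | data) = 0.18191, P(jar C | data) = 0.37438.
Averaging over the posterior, P(yellow next | data) = (1/5)(0.44371) + (1/7)(0.18191) + (2/5)(0.37438) = 0.26448.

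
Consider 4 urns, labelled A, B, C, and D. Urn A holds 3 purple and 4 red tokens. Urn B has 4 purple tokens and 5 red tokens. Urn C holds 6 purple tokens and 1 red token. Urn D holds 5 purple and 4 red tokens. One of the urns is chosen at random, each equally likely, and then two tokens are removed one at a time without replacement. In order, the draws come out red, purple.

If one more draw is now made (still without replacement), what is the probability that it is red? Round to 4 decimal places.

0.4565

The likelihood of the observed sequence under each hypothesis: P(data | urn A) = (4/7)(3/6) = 2/7; P(data | urn B) = (5/9)(4/8) = 5/18; P(data | urn C) = (1/7)(6/6) = 1/7; P(data | urn D) = (4/9)(5/8) = 5/18.
Weighting by the prior gives 1/4 · 2/7 = 1/14, 1/4 · 5/18 = 5/72, 1/4 · 1/7 = 1/28, 1/4 · 5/18 = 5/72; summing to 31/126.
Dividing through by the total gives posterior P(urn A | data) = 9/31, P(urn B | data) = 35/124, P(urn C | data) = 9/62, P(urn D | data) = 35/124.
Averaging over the posterior, P(red next | data) = (3/5)(9/31) + (4/7)(35/124) + (0)(9/62) + (3/7)(35/124) = 283/620.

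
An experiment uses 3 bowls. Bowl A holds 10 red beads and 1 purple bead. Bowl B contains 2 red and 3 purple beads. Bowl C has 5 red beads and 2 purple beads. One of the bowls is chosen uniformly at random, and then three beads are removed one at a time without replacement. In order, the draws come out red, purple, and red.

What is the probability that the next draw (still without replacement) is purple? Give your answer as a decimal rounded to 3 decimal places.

For each hypothesis, P(data | H) works out to: P(data | bowl A) = (10/11)(1/10)(9/9) = 0.090909; P(data | bowl B) = (2/5)(3/4)(1/3) = 0.1; P(data | bowl C) = (5/7)(2/6)(4/5) = 0.19048.
The prior-weighted likelihoods are 1/3 · 0.090909 = 0.030303, 1/3 · 0.1 = 0.033333, 1/3 · 0.19048 = 0.063492; with total 0.12713.
The posterior is then P(bowl A | data) = 0.23837, P(bowl B | data) = 0.2622, P(bowl C | data) = 0.49943.
So P(purple next | data) = Σ P(purple next | H) P(H | data) = (0)(0.23837) + (1)(0.2622) + (1/4)(0.49943) = 0.38706.

0.387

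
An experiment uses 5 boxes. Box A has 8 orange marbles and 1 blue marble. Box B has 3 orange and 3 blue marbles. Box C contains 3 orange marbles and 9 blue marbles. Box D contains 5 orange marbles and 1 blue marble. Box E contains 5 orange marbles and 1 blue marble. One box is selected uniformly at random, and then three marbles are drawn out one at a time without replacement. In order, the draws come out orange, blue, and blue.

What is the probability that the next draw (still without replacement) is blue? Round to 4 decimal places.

0.5652

Compute the likelihood of the observed sequence for each case: P(data | box A) = (8/9)(1/8)(0/7) = 0; P(data | box B) = (3/6)(3/5)(2/4) = 0.15; P(data | box C) = (3/12)(9/11)(8/10) = 0.16364; P(data | box D) = (5/6)(1/5)(0/4) = 0; P(data | box E) = (5/6)(1/5)(0/4) = 0.
Multiplying each by its prior: 1/5 · 0 = 0, 1/5 · 0.15 = 0.03, 1/5 · 0.16364 = 0.032727, 1/5 · 0 = 0, 1/5 · 0 = 0; these sum to 0.062727.
The posterior is then P(box A | data) = 0, P(box B | data) = 0.47826, P(box C | data) = 0.52174, P(box D | data) = 0, P(box E | data) = 0.
The predictive probability is P(blue next | data) = (1/3)(0.47826) + (7/9)(0.52174) = 0.56522.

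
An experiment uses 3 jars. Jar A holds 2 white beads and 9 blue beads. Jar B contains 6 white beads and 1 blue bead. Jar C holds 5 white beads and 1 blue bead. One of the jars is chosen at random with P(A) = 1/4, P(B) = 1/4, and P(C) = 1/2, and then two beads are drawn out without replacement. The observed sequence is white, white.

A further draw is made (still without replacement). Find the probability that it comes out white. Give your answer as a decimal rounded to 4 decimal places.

Under each hypothesis, the probability of the observed sequence is: P(data | jar A) = (2/11)(1/10) = 0.018182; P(data | jar B) = (6/7)(5/6) = 0.71429; P(data | jar C) = (5/6)(4/5) = 0.66667.
Weighting by the prior gives 1/4 · 0.018182 = 0.0045455, 1/4 · 0.71429 = 0.17857, 1/2 · 0.66667 = 0.33333; these sum to 0.51645.
Dividing through by the total gives posterior P(jar A | data) = 0.0088013, P(jar B | data) = 0.34577, P(jar C | data) = 0.64543.
So P(white next | data) = Σ P(white next | H) P(H | data) = (0)(0.0088013) + (4/5)(0.34577) + (3/4)(0.64543) = 0.76069.

0.7607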